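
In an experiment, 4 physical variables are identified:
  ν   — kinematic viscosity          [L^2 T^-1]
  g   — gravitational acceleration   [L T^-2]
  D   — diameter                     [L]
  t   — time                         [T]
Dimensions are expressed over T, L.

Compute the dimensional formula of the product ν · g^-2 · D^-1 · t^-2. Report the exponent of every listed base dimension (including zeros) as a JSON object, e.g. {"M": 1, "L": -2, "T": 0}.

{"T": 1, "L": -1}

Dimensional matrix (T×L by ν×g×D×t):
  T: [-1 -2  0  1]
  L: [ 2  1  1  0]
  [T]: (1)·-1+(-2)·-2+(-1)·0+(-2)·1 = 1
  [L]: (1)·2+(-2)·1+(-1)·1+(-2)·0 = -1
⇒ T L^-1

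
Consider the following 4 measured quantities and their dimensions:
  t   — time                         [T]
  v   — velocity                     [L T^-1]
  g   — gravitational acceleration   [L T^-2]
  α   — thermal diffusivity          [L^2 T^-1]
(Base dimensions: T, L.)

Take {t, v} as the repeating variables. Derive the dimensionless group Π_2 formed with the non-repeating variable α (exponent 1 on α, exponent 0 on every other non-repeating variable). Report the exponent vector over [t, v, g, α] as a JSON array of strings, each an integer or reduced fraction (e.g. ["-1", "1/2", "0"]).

["-1", "-2", "0", "1"]

Exponent matrix [T,L] × [t,v,g,α]:
  T: [ 1 -1 -2 -1]
  L: [ 0  1  1  2]
Row reduction gives pivot columns t,v; rank = 2
Pivot set = {t,v}, free = {g,α}
RREF:
  r0: [   1    0   -1    1]
  r1: [   0    1    1    2]
Fix exponent of α at 1, g at 0; solve each RREF row for its pivot's exponent:
  r0: exp(t) + (1)·1 = 0 ⇒ exp(t) = -1
  r1: exp(v) + (2)·1 = 0 ⇒ exp(v) = -2
Π_2 = t^-1 · v^-2 · α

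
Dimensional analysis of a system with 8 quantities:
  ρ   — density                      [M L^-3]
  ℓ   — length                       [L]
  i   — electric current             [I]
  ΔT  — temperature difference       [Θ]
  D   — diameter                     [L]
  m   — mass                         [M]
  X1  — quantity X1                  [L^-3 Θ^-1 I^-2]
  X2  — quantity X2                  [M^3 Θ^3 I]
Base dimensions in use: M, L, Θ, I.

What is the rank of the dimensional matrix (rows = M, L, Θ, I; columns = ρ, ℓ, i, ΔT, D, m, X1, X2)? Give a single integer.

Write exponents as rows M,L,Θ,I / cols ρ,ℓ,i,ΔT,D,m,X1,X2:
  M: [ 1  0  0  0  0  1  0  3]
  L: [-3  1  0  0  1  0 -3  0]
  Θ: [ 0  0  0  1  0  0 -1  3]
  I: [ 0  0  1  0  0  0 -2  1]
RREF → pivots at {ρ,ℓ,i,ΔT} ⇒ r = 4

4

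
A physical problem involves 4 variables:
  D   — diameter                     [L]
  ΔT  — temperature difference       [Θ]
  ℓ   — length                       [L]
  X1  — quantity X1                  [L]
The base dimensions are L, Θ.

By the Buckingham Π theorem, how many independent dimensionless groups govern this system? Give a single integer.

2

Dimensional matrix (L×Θ by D×ΔT×ℓ×X1):
  L: [ 1  0  1  1]
  Θ: [ 0  1  0  0]
Echelon form has 2 nonzero rows (pivots: D,ΔT)
Π count = n − r = 4 − 2 = 2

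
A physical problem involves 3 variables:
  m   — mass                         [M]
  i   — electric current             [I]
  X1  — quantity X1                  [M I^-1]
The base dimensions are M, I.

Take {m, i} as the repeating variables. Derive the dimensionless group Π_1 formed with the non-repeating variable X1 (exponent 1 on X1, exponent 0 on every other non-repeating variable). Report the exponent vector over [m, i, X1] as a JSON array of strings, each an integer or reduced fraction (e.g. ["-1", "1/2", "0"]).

Write exponents as rows M,I / cols m,i,X1:
  M: [ 1  0  1]
  I: [ 0  1 -1]
RREF → pivots at {m,i} ⇒ r = 2
Repeat: m,i; free: X1
RREF:
  r0: [   1    0    1]
  r1: [   0    1   -1]
Fix exponent of X1 at 1; solve each RREF row for its pivot's exponent:
  r0: exp(m) + (1)·1 = 0 ⇒ exp(m) = -1
  r1: exp(i) + (-1)·1 = 0 ⇒ exp(i) = 1
Π_1 = m^-1 · i · X1

["-1", "1", "1"]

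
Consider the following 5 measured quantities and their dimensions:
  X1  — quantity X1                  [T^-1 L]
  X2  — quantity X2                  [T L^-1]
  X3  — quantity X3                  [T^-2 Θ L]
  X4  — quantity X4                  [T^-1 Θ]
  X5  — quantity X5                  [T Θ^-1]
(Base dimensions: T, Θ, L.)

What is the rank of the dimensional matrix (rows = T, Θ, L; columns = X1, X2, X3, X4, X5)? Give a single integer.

Write exponents as rows T,Θ,L / cols X1,X2,X3,X4,X5:
  T: [-1  1 -2 -1  1]
  Θ: [ 0  0  1  1 -1]
  L: [ 1 -1  1  0  0]
Row reduction gives pivot columns X1,X3; rank = 2

2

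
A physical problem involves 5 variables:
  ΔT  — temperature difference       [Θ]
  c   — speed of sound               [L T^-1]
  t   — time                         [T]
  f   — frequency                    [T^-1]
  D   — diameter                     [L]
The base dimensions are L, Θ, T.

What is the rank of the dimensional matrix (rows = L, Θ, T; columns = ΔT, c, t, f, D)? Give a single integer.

3

Exponent matrix [L,Θ,T] × [ΔT,c,t,f,D]:
  L: [ 0  1  0  0  1]
  Θ: [ 1  0  0  0  0]
  T: [ 0 -1  1 -1  0]
Row reduction gives pivot columns ΔT,c,t; rank = 3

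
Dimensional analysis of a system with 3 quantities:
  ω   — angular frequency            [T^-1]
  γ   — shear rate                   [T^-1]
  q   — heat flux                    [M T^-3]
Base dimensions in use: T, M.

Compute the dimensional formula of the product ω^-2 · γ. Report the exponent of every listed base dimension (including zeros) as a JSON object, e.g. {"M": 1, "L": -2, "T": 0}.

{"T": 1, "M": 0}

Exponent matrix [T,M] × [ω,γ,q]:
  T: [-1 -1 -3]
  M: [ 0  0  1]
  [T]: (-2)·-1+(1)·-1 = 1
  [M]: (-2)·0+(1)·0 = 0
⇒ T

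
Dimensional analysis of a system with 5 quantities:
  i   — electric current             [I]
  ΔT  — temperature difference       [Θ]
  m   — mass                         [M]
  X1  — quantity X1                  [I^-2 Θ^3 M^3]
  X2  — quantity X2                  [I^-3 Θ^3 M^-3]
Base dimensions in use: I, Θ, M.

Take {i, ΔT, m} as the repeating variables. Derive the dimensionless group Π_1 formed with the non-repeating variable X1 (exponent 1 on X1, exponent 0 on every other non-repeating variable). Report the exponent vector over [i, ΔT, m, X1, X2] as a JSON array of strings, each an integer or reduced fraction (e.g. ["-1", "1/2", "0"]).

["2", "-3", "-3", "1", "0"]

Write exponents as rows I,Θ,M / cols i,ΔT,m,X1,X2:
  I: [ 1  0  0 -2 -3]
  Θ: [ 0  1  0  3  3]
  M: [ 0  0  1  3 -3]
RREF → pivots at {i,ΔT,m} ⇒ r = 3
Repeat: i,ΔT,m; free: X1,X2
RREF:
  r0: [   1    0    0   -2   -3]
  r1: [   0    1    0    3    3]
  r2: [   0    0    1    3   -3]
Fix exponent of X1 at 1, X2 at 0; solve each RREF row for its pivot's exponent:
  r0: exp(i) + (-2)·1 = 0 ⇒ exp(i) = 2
  r1: exp(ΔT) + (3)·1 = 0 ⇒ exp(ΔT) = -3
  r2: exp(m) + (3)·1 = 0 ⇒ exp(m) = -3
Π_1 = i^2 · ΔT^-3 · m^-3 · X1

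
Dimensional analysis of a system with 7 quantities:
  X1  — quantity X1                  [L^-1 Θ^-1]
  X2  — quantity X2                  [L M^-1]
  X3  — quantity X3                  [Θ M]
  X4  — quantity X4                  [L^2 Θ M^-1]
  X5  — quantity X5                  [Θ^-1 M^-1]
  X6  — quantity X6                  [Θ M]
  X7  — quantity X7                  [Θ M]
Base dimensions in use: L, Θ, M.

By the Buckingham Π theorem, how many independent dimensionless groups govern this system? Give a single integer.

5

Dimensional matrix (L×Θ×M by X1×X2×X3×X4×X5×X6×X7):
  L: [-1  1  0  2  0  0  0]
  Θ: [-1  0  1  1 -1  1  1]
  M: [ 0 -1  1 -1 -1  1  1]
Row reduction gives pivot columns X1,X2; rank = 2
n=7, r=2 ⇒ 5 dimensionless groups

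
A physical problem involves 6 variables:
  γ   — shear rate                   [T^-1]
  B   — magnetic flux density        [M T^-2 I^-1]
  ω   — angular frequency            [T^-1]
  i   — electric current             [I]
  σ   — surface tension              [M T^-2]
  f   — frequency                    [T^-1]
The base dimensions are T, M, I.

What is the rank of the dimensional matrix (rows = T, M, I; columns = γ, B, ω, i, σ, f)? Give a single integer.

3

Exponent matrix [T,M,I] × [γ,B,ω,i,σ,f]:
  T: [-1 -2 -1  0 -2 -1]
  M: [ 0  1  0  0  1  0]
  I: [ 0 -1  0  1  0  0]
Echelon form has 3 nonzero rows (pivots: γ,B,i)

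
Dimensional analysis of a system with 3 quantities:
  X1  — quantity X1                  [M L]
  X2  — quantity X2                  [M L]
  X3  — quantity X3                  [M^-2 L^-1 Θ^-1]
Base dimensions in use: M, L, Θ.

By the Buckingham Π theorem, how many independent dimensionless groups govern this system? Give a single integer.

1

Dimensional matrix (M×L×Θ by X1×X2×X3):
  M: [ 1  1 -2]
  L: [ 1  1 -1]
  Θ: [ 0  0 -1]
Echelon form has 2 nonzero rows (pivots: X1,X3)
n=3, r=2 ⇒ 1 dimensionless group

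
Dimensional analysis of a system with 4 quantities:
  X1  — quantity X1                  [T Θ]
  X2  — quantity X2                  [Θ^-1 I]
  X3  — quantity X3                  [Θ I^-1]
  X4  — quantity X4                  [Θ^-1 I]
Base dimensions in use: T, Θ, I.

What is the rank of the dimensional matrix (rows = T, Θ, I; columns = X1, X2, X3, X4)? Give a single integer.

Exponent matrix [T,Θ,I] × [X1,X2,X3,X4]:
  T: [ 1  0  0  0]
  Θ: [ 1 -1  1 -1]
  I: [ 0  1 -1  1]
Row reduction gives pivot columns X1,X2; rank = 2

2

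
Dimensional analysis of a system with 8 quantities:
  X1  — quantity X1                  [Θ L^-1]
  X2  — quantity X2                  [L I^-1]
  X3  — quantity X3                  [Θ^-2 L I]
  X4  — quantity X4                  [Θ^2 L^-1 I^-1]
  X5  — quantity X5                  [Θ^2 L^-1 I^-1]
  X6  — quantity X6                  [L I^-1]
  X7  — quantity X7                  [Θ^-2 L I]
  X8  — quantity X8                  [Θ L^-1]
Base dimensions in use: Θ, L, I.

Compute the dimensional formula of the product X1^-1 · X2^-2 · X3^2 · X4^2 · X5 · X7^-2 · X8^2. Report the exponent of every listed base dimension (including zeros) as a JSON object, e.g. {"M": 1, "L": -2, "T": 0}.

{"Θ": 7, "L": -6, "I": -1}

Exponent matrix [Θ,L,I] × [X1,X2,X3,X4,X5,X6,X7,X8]:
  Θ: [ 1  0 -2  2  2  0 -2  1]
  L: [-1  1  1 -1 -1  1  1 -1]
  I: [ 0 -1  1 -1 -1 -1  1  0]
  [Θ]: (-1)·1+(-2)·0+(2)·-2+(2)·2+(1)·2+(-2)·-2+(2)·1 = 7
  [L]: (-1)·-1+(-2)·1+(2)·1+(2)·-1+(1)·-1+(-2)·1+(2)·-1 = -6
  [I]: (-1)·0+(-2)·-1+(2)·1+(2)·-1+(1)·-1+(-2)·1+(2)·0 = -1
⇒ Θ^7 L^-6 I^-1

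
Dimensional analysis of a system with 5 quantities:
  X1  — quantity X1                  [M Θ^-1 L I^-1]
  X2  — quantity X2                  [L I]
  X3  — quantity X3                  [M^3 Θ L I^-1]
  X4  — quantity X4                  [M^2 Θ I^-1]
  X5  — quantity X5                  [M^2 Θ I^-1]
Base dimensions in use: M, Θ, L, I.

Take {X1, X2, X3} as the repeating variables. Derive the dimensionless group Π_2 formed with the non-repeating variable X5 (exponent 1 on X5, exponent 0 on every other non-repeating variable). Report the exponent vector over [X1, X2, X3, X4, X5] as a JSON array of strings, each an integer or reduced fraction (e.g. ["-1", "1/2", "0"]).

Exponent matrix [M,Θ,L,I] × [X1,X2,X3,X4,X5]:
  M: [ 1  0  3  2  2]
  Θ: [-1  0  1  1  1]
  L: [ 1  1  1  0  0]
  I: [-1  1 -1 -1 -1]
Echelon form has 3 nonzero rows (pivots: X1,X2,X3)
Repeat: X1,X2,X3; free: X4,X5
RREF:
  r0: [   1    0    0 -1/4 -1/4]
  r1: [   0    1    0 -1/2 -1/2]
  r2: [   0    0    1  3/4  3/4]
  r3: [   0    0    0    0    0]
Fix exponent of X5 at 1, X4 at 0; solve each RREF row for its pivot's exponent:
  r0: exp(X1) + (-1/4)·1 = 0 ⇒ exp(X1) = 1/4
  r1: exp(X2) + (-1/2)·1 = 0 ⇒ exp(X2) = 1/2
  r2: exp(X3) + (3/4)·1 = 0 ⇒ exp(X3) = -3/4
Π_2 = X1^(1/4) · X2^(1/2) · X3^(-3/4) · X5

["1/4", "1/2", "-3/4", "0", "1"]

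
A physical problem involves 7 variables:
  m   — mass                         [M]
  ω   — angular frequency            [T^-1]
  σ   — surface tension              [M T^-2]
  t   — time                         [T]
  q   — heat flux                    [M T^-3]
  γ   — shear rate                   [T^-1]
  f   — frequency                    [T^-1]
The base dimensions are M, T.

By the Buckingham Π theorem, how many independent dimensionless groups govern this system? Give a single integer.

Dimensional matrix (M×T by m×ω×σ×t×q×γ×f):
  M: [ 1  0  1  0  1  0  0]
  T: [ 0 -1 -2  1 -3 -1 -1]
Echelon form has 2 nonzero rows (pivots: m,ω)
7 vars − rank 2 = 5 Π groups

5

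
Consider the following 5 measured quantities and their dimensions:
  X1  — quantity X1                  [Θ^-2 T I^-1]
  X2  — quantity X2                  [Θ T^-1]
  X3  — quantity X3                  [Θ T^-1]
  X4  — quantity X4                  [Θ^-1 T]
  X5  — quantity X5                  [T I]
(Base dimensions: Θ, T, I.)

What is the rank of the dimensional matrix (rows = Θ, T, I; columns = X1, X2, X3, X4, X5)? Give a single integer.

Write exponents as rows Θ,T,I / cols X1,X2,X3,X4,X5:
  Θ: [-2  1  1 -1  0]
  T: [ 1 -1 -1  1  1]
  I: [-1  0  0  0  1]
RREF → pivots at {X1,X2} ⇒ r = 2

2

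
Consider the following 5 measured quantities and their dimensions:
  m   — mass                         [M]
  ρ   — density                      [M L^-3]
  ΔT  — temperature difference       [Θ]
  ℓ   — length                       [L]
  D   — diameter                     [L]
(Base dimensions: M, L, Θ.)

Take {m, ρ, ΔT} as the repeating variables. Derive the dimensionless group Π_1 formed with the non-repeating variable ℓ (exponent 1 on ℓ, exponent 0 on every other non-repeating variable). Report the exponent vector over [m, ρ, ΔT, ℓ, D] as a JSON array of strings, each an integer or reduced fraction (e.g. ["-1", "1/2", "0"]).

Exponent matrix [M,L,Θ] × [m,ρ,ΔT,ℓ,D]:
  M: [ 1  1  0  0  0]
  L: [ 0 -3  0  1  1]
  Θ: [ 0  0  1  0  0]
RREF → pivots at {m,ρ,ΔT} ⇒ r = 3
Repeat: m,ρ,ΔT; free: ℓ,D
RREF:
  r0: [   1    0    0  1/3  1/3]
  r1: [   0    1    0 -1/3 -1/3]
  r2: [   0    0    1    0    0]
Fix exponent of ℓ at 1, D at 0; solve each RREF row for its pivot's exponent:
  r0: exp(m) + (1/3)·1 = 0 ⇒ exp(m) = -1/3
  r1: exp(ρ) + (-1/3)·1 = 0 ⇒ exp(ρ) = 1/3
  r2: exp(ΔT) + (0)·1 = 0 ⇒ exp(ΔT) = 0
Π_1 = m^(-1/3) · ρ^(1/3) · ℓ

["-1/3", "1/3", "0", "1", "0"]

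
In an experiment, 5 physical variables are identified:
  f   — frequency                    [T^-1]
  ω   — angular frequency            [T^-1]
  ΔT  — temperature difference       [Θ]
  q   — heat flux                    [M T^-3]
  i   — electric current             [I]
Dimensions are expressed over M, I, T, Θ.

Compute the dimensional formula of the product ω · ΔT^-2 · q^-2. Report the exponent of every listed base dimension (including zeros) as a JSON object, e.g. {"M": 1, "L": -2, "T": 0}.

Dimensional matrix (M×I×T×Θ by f×ω×ΔT×q×i):
  M: [ 0  0  0  1  0]
  I: [ 0  0  0  0  1]
  T: [-1 -1  0 -3  0]
  Θ: [ 0  0  1  0  0]
  [M]: (1)·0+(-2)·0+(-2)·1 = -2
  [I]: (1)·0+(-2)·0+(-2)·0 = 0
  [T]: (1)·-1+(-2)·0+(-2)·-3 = 5
  [Θ]: (1)·0+(-2)·1+(-2)·0 = -2
⇒ M^-2 T^5 Θ^-2

{"M": -2, "I": 0, "T": 5, "Θ": -2}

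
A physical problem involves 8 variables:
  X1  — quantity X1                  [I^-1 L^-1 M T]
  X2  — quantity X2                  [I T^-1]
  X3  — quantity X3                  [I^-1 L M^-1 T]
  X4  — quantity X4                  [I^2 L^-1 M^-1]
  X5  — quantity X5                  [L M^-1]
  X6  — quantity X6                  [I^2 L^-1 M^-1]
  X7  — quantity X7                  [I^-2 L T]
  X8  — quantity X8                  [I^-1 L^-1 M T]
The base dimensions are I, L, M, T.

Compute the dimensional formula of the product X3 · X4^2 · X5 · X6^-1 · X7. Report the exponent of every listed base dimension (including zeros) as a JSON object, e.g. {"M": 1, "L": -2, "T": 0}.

{"I": -1, "L": 2, "M": -3, "T": 2}

Dimensional matrix (I×L×M×T by X1×X2×X3×X4×X5×X6×X7×X8):
  I: [-1  1 -1  2  0  2 -2 -1]
  L: [-1  0  1 -1  1 -1  1 -1]
  M: [ 1  0 -1 -1 -1 -1  0  1]
  T: [ 1 -1  1  0  0  0  1  1]
  [I]: (1)·-1+(2)·2+(1)·0+(-1)·2+(1)·-2 = -1
  [L]: (1)·1+(2)·-1+(1)·1+(-1)·-1+(1)·1 = 2
  [M]: (1)·-1+(2)·-1+(1)·-1+(-1)·-1+(1)·0 = -3
  [T]: (1)·1+(2)·0+(1)·0+(-1)·0+(1)·1 = 2
⇒ I^-1 L^2 M^-3 T^2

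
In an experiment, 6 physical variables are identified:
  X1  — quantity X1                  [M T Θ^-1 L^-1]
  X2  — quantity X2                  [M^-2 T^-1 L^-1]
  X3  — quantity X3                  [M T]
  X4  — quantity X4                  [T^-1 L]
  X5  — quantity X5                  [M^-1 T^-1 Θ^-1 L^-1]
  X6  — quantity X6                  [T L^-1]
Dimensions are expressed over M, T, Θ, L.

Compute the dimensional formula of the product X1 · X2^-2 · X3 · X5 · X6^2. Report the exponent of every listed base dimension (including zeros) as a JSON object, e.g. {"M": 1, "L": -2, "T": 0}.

Exponent matrix [M,T,Θ,L] × [X1,X2,X3,X4,X5,X6]:
  M: [ 1 -2  1  0 -1  0]
  T: [ 1 -1  1 -1 -1  1]
  Θ: [-1  0  0  0 -1  0]
  L: [-1 -1  0  1 -1 -1]
  [M]: (1)·1+(-2)·-2+(1)·1+(1)·-1+(2)·0 = 5
  [T]: (1)·1+(-2)·-1+(1)·1+(1)·-1+(2)·1 = 5
  [Θ]: (1)·-1+(-2)·0+(1)·0+(1)·-1+(2)·0 = -2
  [L]: (1)·-1+(-2)·-1+(1)·0+(1)·-1+(2)·-1 = -2
⇒ M^5 T^5 Θ^-2 L^-2

{"M": 5, "T": 5, "Θ": -2, "L": -2}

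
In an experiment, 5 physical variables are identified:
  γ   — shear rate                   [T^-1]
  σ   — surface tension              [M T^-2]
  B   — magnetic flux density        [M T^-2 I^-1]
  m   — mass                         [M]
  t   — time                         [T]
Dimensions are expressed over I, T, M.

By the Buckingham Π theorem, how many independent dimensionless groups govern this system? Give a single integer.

Write exponents as rows I,T,M / cols γ,σ,B,m,t:
  I: [ 0  0 -1  0  0]
  T: [-1 -2 -2  0  1]
  M: [ 0  1  1  1  0]
RREF → pivots at {γ,σ,B} ⇒ r = 3
Π count = n − r = 5 − 3 = 2

2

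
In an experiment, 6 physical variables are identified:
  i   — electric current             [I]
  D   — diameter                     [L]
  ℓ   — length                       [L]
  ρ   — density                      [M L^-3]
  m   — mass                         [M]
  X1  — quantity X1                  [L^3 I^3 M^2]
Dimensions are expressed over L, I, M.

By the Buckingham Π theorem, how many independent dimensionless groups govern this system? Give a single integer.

Exponent matrix [L,I,M] × [i,D,ℓ,ρ,m,X1]:
  L: [ 0  1  1 -3  0  3]
  I: [ 1  0  0  0  0  3]
  M: [ 0  0  0  1  1  2]
Echelon form has 3 nonzero rows (pivots: i,D,ρ)
Π count = n − r = 6 − 3 = 3

3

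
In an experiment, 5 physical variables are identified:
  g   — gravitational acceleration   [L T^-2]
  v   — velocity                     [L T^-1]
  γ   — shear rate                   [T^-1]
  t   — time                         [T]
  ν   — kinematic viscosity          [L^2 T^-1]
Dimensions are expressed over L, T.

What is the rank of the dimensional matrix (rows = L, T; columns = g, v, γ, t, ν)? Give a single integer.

2

Write exponents as rows L,T / cols g,v,γ,t,ν:
  L: [ 1  1  0  0  2]
  T: [-2 -1 -1  1 -1]
Echelon form has 2 nonzero rows (pivots: g,v)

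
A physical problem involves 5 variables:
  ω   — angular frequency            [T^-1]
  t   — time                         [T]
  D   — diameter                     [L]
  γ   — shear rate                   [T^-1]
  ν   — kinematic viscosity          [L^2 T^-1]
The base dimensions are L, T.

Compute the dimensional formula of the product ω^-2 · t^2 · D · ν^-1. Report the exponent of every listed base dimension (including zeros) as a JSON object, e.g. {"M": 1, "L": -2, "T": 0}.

{"L": -1, "T": 5}

Write exponents as rows L,T / cols ω,t,D,γ,ν:
  L: [ 0  0  1  0  2]
  T: [-1  1  0 -1 -1]
  [L]: (-2)·0+(2)·0+(1)·1+(-1)·2 = -1
  [T]: (-2)·-1+(2)·1+(1)·0+(-1)·-1 = 5
⇒ L^-1 T^5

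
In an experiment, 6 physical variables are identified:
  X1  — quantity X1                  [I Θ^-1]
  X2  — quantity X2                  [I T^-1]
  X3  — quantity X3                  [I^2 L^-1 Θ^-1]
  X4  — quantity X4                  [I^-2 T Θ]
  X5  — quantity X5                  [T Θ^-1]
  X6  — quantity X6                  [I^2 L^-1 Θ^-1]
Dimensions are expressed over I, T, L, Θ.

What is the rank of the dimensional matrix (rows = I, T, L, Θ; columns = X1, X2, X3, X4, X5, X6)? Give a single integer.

Exponent matrix [I,T,L,Θ] × [X1,X2,X3,X4,X5,X6]:
  I: [ 1  1  2 -2  0  2]
  T: [ 0 -1  0  1  1  0]
  L: [ 0  0 -1  0  0 -1]
  Θ: [-1  0 -1  1 -1 -1]
Echelon form has 3 nonzero rows (pivots: X1,X2,X3)

3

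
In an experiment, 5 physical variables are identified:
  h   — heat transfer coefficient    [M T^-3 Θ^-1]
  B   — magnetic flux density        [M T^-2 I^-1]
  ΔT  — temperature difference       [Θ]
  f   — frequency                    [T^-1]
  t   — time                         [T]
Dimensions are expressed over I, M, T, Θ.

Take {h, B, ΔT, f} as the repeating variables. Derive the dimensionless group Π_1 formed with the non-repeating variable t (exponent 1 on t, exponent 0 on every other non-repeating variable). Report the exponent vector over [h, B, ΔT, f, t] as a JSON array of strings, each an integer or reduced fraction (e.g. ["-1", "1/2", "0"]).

Write exponents as rows I,M,T,Θ / cols h,B,ΔT,f,t:
  I: [ 0 -1  0  0  0]
  M: [ 1  1  0  0  0]
  T: [-3 -2  0 -1  1]
  Θ: [-1  0  1  0  0]
Echelon form has 4 nonzero rows (pivots: h,B,ΔT,f)
Repeat: h,B,ΔT,f; free: t
RREF:
  r0: [   1    0    0    0    0]
  r1: [   0    1    0    0    0]
  r2: [   0    0    1    0    0]
  r3: [   0    0    0    1   -1]
Fix exponent of t at 1; solve each RREF row for its pivot's exponent:
  r0: exp(h) + (0)·1 = 0 ⇒ exp(h) = 0
  r1: exp(B) + (0)·1 = 0 ⇒ exp(B) = 0
  r2: exp(ΔT) + (0)·1 = 0 ⇒ exp(ΔT) = 0
  r3: exp(f) + (-1)·1 = 0 ⇒ exp(f) = 1
Π_1 = f · t

["0", "0", "0", "1", "1"]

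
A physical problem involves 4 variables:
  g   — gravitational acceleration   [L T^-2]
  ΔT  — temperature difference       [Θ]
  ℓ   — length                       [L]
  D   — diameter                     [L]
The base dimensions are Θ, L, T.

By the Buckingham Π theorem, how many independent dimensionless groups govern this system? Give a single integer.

1

Write exponents as rows Θ,L,T / cols g,ΔT,ℓ,D:
  Θ: [ 0  1  0  0]
  L: [ 1  0  1  1]
  T: [-2  0  0  0]
Echelon form has 3 nonzero rows (pivots: g,ΔT,ℓ)
n=4, r=3 ⇒ 1 dimensionless group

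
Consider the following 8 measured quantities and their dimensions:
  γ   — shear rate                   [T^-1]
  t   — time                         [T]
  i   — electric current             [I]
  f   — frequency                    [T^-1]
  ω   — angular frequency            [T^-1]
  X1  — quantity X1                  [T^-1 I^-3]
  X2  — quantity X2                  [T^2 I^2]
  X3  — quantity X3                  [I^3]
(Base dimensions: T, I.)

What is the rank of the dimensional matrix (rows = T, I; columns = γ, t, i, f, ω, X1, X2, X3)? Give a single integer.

2

Write exponents as rows T,I / cols γ,t,i,f,ω,X1,X2,X3:
  T: [-1  1  0 -1 -1 -1  2  0]
  I: [ 0  0  1  0  0 -3  2  3]
Row reduction gives pivot columns γ,i; rank = 2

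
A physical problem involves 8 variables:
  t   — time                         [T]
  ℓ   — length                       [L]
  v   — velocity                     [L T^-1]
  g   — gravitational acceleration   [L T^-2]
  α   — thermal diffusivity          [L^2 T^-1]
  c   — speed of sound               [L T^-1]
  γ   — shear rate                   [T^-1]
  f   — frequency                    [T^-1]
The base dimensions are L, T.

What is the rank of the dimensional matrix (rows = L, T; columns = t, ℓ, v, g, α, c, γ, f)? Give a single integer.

2

Write exponents as rows L,T / cols t,ℓ,v,g,α,c,γ,f:
  L: [ 0  1  1  1  2  1  0  0]
  T: [ 1  0 -1 -2 -1 -1 -1 -1]
Row reduction gives pivot columns t,ℓ; rank = 2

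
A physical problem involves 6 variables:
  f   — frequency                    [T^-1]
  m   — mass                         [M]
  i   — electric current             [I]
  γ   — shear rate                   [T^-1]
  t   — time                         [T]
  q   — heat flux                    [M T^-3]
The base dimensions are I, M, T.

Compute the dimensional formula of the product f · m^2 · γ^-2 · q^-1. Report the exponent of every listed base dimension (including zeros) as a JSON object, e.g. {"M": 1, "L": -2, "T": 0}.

{"I": 0, "M": 1, "T": 4}

Dimensional matrix (I×M×T by f×m×i×γ×t×q):
  I: [ 0  0  1  0  0  0]
  M: [ 0  1  0  0  0  1]
  T: [-1  0  0 -1  1 -3]
  [I]: (1)·0+(2)·0+(-2)·0+(-1)·0 = 0
  [M]: (1)·0+(2)·1+(-2)·0+(-1)·1 = 1
  [T]: (1)·-1+(2)·0+(-2)·-1+(-1)·-3 = 4
⇒ M T^4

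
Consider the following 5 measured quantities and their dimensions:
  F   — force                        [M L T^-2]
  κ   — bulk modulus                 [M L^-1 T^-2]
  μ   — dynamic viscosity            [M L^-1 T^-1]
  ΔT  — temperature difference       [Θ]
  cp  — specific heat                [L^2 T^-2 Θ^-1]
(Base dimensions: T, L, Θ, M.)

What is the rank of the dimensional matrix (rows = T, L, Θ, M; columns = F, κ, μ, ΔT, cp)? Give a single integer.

4

Dimensional matrix (T×L×Θ×M by F×κ×μ×ΔT×cp):
  T: [-2 -2 -1  0 -2]
  L: [ 1 -1 -1  0  2]
  Θ: [ 0  0  0  1 -1]
  M: [ 1  1  1  0  0]
RREF → pivots at {F,κ,μ,ΔT} ⇒ r = 4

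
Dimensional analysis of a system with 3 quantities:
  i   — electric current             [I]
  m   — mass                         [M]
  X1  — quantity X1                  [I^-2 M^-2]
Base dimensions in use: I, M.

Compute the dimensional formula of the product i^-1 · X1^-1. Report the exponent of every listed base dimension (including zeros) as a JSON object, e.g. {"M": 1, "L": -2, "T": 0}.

{"I": 1, "M": 2}

Exponent matrix [I,M] × [i,m,X1]:
  I: [ 1  0 -2]
  M: [ 0  1 -2]
  [I]: (-1)·1+(-1)·-2 = 1
  [M]: (-1)·0+(-1)·-2 = 2
⇒ I M^2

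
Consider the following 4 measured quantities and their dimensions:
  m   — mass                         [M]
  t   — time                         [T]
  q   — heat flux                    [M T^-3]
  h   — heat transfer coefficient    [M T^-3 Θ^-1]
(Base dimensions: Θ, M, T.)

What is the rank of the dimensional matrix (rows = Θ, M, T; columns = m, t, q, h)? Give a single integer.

3

Write exponents as rows Θ,M,T / cols m,t,q,h:
  Θ: [ 0  0  0 -1]
  M: [ 1  0  1  1]
  T: [ 0  1 -3 -3]
Echelon form has 3 nonzero rows (pivots: m,t,h)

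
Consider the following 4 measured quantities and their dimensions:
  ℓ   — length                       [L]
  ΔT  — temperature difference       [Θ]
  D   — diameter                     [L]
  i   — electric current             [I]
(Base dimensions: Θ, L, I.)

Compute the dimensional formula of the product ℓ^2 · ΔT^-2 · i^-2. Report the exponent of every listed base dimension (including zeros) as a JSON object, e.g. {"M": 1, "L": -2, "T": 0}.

Write exponents as rows Θ,L,I / cols ℓ,ΔT,D,i:
  Θ: [ 0  1  0  0]
  L: [ 1  0  1  0]
  I: [ 0  0  0  1]
  [Θ]: (2)·0+(-2)·1+(-2)·0 = -2
  [L]: (2)·1+(-2)·0+(-2)·0 = 2
  [I]: (2)·0+(-2)·0+(-2)·1 = -2
⇒ Θ^-2 L^2 I^-2

{"Θ": -2, "L": 2, "I": -2}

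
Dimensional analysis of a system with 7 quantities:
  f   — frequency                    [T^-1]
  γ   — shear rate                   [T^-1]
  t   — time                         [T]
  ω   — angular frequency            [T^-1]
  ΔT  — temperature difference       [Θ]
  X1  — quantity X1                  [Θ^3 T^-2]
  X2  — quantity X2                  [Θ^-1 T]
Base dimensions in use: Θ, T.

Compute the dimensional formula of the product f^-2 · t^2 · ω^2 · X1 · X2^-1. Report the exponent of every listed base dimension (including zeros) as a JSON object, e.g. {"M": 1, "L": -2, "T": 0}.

Exponent matrix [Θ,T] × [f,γ,t,ω,ΔT,X1,X2]:
  Θ: [ 0  0  0  0  1  3 -1]
  T: [-1 -1  1 -1  0 -2  1]
  [Θ]: (-2)·0+(2)·0+(2)·0+(1)·3+(-1)·-1 = 4
  [T]: (-2)·-1+(2)·1+(2)·-1+(1)·-2+(-1)·1 = -1
⇒ Θ^4 T^-1

{"Θ": 4, "T": -1}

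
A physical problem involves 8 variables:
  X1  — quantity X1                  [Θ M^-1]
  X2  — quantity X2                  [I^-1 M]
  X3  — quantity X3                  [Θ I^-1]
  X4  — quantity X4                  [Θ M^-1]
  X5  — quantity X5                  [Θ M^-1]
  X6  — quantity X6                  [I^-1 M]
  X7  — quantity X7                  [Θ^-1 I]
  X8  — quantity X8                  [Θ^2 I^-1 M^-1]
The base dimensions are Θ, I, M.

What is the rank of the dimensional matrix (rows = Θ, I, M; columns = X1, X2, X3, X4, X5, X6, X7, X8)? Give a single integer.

2

Dimensional matrix (Θ×I×M by X1×X2×X3×X4×X5×X6×X7×X8):
  Θ: [ 1  0  1  1  1  0 -1  2]
  I: [ 0 -1 -1  0  0 -1  1 -1]
  M: [-1  1  0 -1 -1  1  0 -1]
RREF → pivots at {X1,X2} ⇒ r = 2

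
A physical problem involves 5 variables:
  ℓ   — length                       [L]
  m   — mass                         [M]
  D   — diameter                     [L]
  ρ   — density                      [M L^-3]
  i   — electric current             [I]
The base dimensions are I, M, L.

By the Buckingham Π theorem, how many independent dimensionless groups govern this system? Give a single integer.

Dimensional matrix (I×M×L by ℓ×m×D×ρ×i):
  I: [ 0  0  0  0  1]
  M: [ 0  1  0  1  0]
  L: [ 1  0  1 -3  0]
RREF → pivots at {ℓ,m,i} ⇒ r = 3
Π count = n − r = 5 − 3 = 2

2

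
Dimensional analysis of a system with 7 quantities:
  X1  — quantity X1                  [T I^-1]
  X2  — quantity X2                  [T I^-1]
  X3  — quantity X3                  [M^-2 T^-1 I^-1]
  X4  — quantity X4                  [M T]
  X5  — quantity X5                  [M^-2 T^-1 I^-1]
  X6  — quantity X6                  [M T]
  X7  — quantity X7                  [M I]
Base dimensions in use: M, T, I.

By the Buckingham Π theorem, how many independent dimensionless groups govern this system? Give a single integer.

5

Dimensional matrix (M×T×I by X1×X2×X3×X4×X5×X6×X7):
  M: [ 0  0 -2  1 -2  1  1]
  T: [ 1  1 -1  1 -1  1  0]
  I: [-1 -1 -1  0 -1  0  1]
Row reduction gives pivot columns X1,X3; rank = 2
n=7, r=2 ⇒ 5 dimensionless groups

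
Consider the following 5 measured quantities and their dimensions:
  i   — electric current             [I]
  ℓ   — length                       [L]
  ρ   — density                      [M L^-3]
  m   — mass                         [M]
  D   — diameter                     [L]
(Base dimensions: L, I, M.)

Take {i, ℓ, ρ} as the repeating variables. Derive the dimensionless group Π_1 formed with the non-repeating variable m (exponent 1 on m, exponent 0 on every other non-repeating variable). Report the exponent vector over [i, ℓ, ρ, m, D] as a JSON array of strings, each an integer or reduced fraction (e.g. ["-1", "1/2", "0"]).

["0", "-3", "-1", "1", "0"]

Dimensional matrix (L×I×M by i×ℓ×ρ×m×D):
  L: [ 0  1 -3  0  1]
  I: [ 1  0  0  0  0]
  M: [ 0  0  1  1  0]
RREF → pivots at {i,ℓ,ρ} ⇒ r = 3
Repeat: i,ℓ,ρ; free: m,D
RREF:
  r0: [   1    0    0    0    0]
  r1: [   0    1    0    3    1]
  r2: [   0    0    1    1    0]
Fix exponent of m at 1, D at 0; solve each RREF row for its pivot's exponent:
  r0: exp(i) + (0)·1 = 0 ⇒ exp(i) = 0
  r1: exp(ℓ) + (3)·1 = 0 ⇒ exp(ℓ) = -3
  r2: exp(ρ) + (1)·1 = 0 ⇒ exp(ρ) = -1
Π_1 = ℓ^-3 · ρ^-1 · m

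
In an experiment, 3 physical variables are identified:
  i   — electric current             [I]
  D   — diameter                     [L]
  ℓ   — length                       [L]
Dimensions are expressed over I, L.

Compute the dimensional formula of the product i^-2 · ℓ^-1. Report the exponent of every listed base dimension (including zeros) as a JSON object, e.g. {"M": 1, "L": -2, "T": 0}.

{"I": -2, "L": -1}

Write exponents as rows I,L / cols i,D,ℓ:
  I: [ 1  0  0]
  L: [ 0  1  1]
  [I]: (-2)·1+(-1)·0 = -2
  [L]: (-2)·0+(-1)·1 = -1
⇒ I^-2 L^-1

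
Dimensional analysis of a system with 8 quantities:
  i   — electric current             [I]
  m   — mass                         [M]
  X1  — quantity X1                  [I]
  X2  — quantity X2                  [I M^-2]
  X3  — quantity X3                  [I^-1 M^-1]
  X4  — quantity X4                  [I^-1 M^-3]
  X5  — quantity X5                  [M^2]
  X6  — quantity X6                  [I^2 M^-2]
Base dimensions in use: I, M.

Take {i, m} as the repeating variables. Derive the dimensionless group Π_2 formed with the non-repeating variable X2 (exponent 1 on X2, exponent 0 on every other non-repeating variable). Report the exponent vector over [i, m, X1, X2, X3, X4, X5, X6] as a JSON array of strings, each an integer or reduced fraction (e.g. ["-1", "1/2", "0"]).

["-1", "2", "0", "1", "0", "0", "0", "0"]

Write exponents as rows I,M / cols i,m,X1,X2,X3,X4,X5,X6:
  I: [ 1  0  1  1 -1 -1  0  2]
  M: [ 0  1  0 -2 -1 -3  2 -2]
Echelon form has 2 nonzero rows (pivots: i,m)
Repeat: i,m; free: X1,X2,X3,X4,X5,X6
RREF:
  r0: [   1    0    1    1   -1   -1    0    2]
  r1: [   0    1    0   -2   -1   -3    2   -2]
Fix exponent of X2 at 1, X1 at 0, X3 at 0, X4 at 0, X5 at 0, X6 at 0; solve each RREF row for its pivot's exponent:
  r0: exp(i) + (1)·1 = 0 ⇒ exp(i) = -1
  r1: exp(m) + (-2)·1 = 0 ⇒ exp(m) = 2
Π_2 = i^-1 · m^2 · X2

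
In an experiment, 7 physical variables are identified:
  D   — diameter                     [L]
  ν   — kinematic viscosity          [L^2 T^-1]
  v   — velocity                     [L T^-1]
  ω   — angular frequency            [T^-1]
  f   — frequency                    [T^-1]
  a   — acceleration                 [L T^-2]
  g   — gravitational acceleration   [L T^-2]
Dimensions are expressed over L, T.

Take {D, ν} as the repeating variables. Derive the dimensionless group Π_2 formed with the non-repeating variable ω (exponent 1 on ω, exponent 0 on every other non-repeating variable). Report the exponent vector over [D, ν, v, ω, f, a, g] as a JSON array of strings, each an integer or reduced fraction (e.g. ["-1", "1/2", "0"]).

["2", "-1", "0", "1", "0", "0", "0"]

Exponent matrix [L,T] × [D,ν,v,ω,f,a,g]:
  L: [ 1  2  1  0  0  1  1]
  T: [ 0 -1 -1 -1 -1 -2 -2]
Row reduction gives pivot columns D,ν; rank = 2
Repeat: D,ν; free: v,ω,f,a,g
RREF:
  r0: [   1    0   -1   -2   -2   -3   -3]
  r1: [   0    1    1    1    1    2    2]
Fix exponent of ω at 1, v at 0, f at 0, a at 0, g at 0; solve each RREF row for its pivot's exponent:
  r0: exp(D) + (-2)·1 = 0 ⇒ exp(D) = 2
  r1: exp(ν) + (1)·1 = 0 ⇒ exp(ν) = -1
Π_2 = D^2 · ν^-1 · ω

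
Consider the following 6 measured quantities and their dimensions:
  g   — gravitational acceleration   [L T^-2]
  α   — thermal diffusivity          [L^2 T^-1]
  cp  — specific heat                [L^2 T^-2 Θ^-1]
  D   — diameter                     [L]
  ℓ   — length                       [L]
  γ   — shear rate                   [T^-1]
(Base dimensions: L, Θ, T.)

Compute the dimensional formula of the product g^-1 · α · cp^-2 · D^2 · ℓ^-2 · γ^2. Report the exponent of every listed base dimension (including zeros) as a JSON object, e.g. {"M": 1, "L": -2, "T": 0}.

{"L": -3, "Θ": 2, "T": 3}

Dimensional matrix (L×Θ×T by g×α×cp×D×ℓ×γ):
  L: [ 1  2  2  1  1  0]
  Θ: [ 0  0 -1  0  0  0]
  T: [-2 -1 -2  0  0 -1]
  [L]: (-1)·1+(1)·2+(-2)·2+(2)·1+(-2)·1+(2)·0 = -3
  [Θ]: (-1)·0+(1)·0+(-2)·-1+(2)·0+(-2)·0+(2)·0 = 2
  [T]: (-1)·-2+(1)·-1+(-2)·-2+(2)·0+(-2)·0+(2)·-1 = 3
⇒ L^-3 Θ^2 T^3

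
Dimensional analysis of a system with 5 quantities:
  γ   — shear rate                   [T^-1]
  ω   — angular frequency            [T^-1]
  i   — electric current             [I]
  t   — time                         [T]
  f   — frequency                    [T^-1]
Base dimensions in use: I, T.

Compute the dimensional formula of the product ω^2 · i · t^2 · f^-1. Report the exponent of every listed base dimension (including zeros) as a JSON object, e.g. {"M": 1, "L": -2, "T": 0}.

{"I": 1, "T": 1}

Write exponents as rows I,T / cols γ,ω,i,t,f:
  I: [ 0  0  1  0  0]
  T: [-1 -1  0  1 -1]
  [I]: (2)·0+(1)·1+(2)·0+(-1)·0 = 1
  [T]: (2)·-1+(1)·0+(2)·1+(-1)·-1 = 1
⇒ I T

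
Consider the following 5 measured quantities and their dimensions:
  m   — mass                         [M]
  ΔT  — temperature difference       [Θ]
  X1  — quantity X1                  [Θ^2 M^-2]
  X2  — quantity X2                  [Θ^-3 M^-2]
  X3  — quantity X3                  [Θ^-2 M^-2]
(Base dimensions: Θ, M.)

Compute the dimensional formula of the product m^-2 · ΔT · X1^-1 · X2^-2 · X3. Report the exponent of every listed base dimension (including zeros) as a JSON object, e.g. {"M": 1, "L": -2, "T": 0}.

Write exponents as rows Θ,M / cols m,ΔT,X1,X2,X3:
  Θ: [ 0  1  2 -3 -2]
  M: [ 1  0 -2 -2 -2]
  [Θ]: (-2)·0+(1)·1+(-1)·2+(-2)·-3+(1)·-2 = 3
  [M]: (-2)·1+(1)·0+(-1)·-2+(-2)·-2+(1)·-2 = 2
⇒ Θ^3 M^2

{"Θ": 3, "M": 2}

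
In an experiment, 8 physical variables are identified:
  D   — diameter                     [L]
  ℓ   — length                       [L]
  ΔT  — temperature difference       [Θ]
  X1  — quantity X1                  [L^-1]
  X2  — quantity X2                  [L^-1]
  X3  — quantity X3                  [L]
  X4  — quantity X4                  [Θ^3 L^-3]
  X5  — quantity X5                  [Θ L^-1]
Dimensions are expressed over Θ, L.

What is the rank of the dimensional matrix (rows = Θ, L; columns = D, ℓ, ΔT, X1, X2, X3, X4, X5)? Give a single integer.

2

Write exponents as rows Θ,L / cols D,ℓ,ΔT,X1,X2,X3,X4,X5:
  Θ: [ 0  0  1  0  0  0  3  1]
  L: [ 1  1  0 -1 -1  1 -3 -1]
RREF → pivots at {D,ΔT} ⇒ r = 2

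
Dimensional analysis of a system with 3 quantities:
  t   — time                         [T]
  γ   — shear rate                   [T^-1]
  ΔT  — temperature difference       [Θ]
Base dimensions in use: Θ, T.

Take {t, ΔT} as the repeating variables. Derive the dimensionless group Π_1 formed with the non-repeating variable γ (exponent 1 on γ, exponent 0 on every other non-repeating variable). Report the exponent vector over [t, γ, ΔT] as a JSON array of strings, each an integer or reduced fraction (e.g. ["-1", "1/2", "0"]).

Dimensional matrix (Θ×T by t×γ×ΔT):
  Θ: [ 0  0  1]
  T: [ 1 -1  0]
RREF → pivots at {t,ΔT} ⇒ r = 2
Pivot set = {t,ΔT}, free = {γ}
RREF:
  r0: [   1   -1    0]
  r1: [   0    0    1]
Fix exponent of γ at 1; solve each RREF row for its pivot's exponent:
  r0: exp(t) + (-1)·1 = 0 ⇒ exp(t) = 1
  r1: exp(ΔT) + (0)·1 = 0 ⇒ exp(ΔT) = 0
Π_1 = t · γ

["1", "1", "0"]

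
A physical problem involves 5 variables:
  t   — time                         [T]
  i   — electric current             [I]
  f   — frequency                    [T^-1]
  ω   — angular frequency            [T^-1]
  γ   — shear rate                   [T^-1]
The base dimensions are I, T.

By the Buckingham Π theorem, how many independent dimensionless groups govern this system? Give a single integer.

3

Exponent matrix [I,T] × [t,i,f,ω,γ]:
  I: [ 0  1  0  0  0]
  T: [ 1  0 -1 -1 -1]
Echelon form has 2 nonzero rows (pivots: t,i)
5 vars − rank 2 = 3 Π groups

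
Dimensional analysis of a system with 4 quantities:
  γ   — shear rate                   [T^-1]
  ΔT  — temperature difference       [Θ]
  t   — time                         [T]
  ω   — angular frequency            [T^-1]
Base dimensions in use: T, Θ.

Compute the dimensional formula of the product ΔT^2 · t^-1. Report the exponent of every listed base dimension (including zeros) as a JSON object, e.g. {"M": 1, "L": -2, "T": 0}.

{"T": -1, "Θ": 2}

Exponent matrix [T,Θ] × [γ,ΔT,t,ω]:
  T: [-1  0  1 -1]
  Θ: [ 0  1  0  0]
  [T]: (2)·0+(-1)·1 = -1
  [Θ]: (2)·1+(-1)·0 = 2
⇒ T^-1 Θ^2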